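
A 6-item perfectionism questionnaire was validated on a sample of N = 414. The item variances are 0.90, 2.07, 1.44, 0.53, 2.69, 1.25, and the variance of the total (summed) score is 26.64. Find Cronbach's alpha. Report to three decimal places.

α = 0.800

Σσ²ᵢ = 0.90 + 2.07 + 1.44 + 0.53 + 2.69 + 1.25 = 8.88
α = (k/(k−1))·(1 − Σσ²ᵢ/Var(T)) = (6/5)·(1 − 8.88/26.64) = 0.800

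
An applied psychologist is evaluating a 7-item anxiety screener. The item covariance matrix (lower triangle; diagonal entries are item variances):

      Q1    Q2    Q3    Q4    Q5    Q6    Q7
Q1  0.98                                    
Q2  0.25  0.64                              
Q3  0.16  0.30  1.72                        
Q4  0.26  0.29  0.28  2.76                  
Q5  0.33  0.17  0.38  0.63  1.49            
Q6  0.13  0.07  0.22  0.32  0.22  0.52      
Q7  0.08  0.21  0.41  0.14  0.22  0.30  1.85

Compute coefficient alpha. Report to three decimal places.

coefficient alpha = 0.605

Σσ²ᵢ = 0.98 + 0.64 + 1.72 + 2.76 + 1.49 + 0.52 + 1.85 = 9.96
Σ_{i<j} σ_ij = 5.37
σ²_total = 9.96 + 2 × 5.37 = 20.70
α = (k/(k−1))·(1 − Σσ²ᵢ/σ²_total) = (7/6)·(1 − 9.96/20.70) = 0.605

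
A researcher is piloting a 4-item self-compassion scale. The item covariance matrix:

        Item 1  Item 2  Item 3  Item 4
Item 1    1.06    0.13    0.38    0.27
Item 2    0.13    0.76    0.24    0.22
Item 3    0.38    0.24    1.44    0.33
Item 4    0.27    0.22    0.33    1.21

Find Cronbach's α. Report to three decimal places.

sum of item variances = 1.06 + 0.76 + 1.44 + 1.21 = 4.47
Sum of off-diagonal covariances = 1.57
Var(T) = 4.47 + 2 × 1.57 = 7.61
α = (k/(k−1))·(1 − sum of item variances/Var(T)) = (4/3)·(1 − 4.47/7.61) = 0.550

α = 0.550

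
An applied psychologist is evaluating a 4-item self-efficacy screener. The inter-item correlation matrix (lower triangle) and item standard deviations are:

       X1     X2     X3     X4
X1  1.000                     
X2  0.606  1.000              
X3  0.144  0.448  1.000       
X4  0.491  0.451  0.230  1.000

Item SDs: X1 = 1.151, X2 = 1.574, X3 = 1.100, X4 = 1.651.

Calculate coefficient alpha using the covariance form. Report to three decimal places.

coefficient alpha = 0.723

Σσ²ᵢ = 1.151² + 1.574² + 1.100² + 1.651² = 7.7381
Covariances σ_ij = r_ij · s_i · s_j:
  σ(X1,X2) = 0.606 × 1.151 × 1.574 = 1.0979
  σ(X1,X3) = 0.144 × 1.151 × 1.100 = 0.1823
  σ(X1,X4) = 0.491 × 1.151 × 1.651 = 0.9330
  σ(X2,X3) = 0.448 × 1.574 × 1.100 = 0.7757
  σ(X2,X4) = 0.451 × 1.574 × 1.651 = 1.1720
  σ(X3,X4) = 0.230 × 1.100 × 1.651 = 0.4177
σ²_T = Σσ²ᵢ + 2·Σσ_ij = 7.7381 + 2 × 4.5786 = 16.8953
α = (4/3)·(1 − 7.7381/16.8953) = 0.723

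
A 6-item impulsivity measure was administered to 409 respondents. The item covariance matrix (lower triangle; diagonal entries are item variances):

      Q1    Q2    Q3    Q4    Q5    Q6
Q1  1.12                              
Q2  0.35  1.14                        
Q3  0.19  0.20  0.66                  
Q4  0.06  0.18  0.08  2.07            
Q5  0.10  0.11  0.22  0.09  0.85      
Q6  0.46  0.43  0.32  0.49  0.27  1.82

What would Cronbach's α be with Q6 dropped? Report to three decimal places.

Cronbach's α = 0.439

Remaining items: Q1, Q2, Q3, Q4, Q5 (k = 5).
sum of item variances = 1.12 + 1.14 + 0.66 + 2.07 + 0.85 = 5.84
σ²_T = 5.84 + 2 × 1.58 = 9.00
α (item deleted) = (5/4)·(1 − 5.84/9.00) = 0.439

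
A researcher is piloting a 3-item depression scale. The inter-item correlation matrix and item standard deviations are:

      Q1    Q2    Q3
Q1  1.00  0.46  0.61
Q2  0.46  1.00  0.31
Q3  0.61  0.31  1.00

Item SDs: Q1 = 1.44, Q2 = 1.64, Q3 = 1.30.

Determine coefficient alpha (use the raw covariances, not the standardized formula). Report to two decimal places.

Σσ²ᵢ = 1.44² + 1.64² + 1.30² = 6.4532
Covariances σ_ij = r_ij · s_i · s_j:
  σ(Q1,Q2) = 0.46 × 1.44 × 1.64 = 1.0863
  σ(Q1,Q3) = 0.61 × 1.44 × 1.30 = 1.1419
  σ(Q2,Q3) = 0.31 × 1.64 × 1.30 = 0.6609
σ²_T = Σσ²ᵢ + 2·Σσ_ij = 6.4532 + 2 × 2.8891 = 12.2314
α = (3/2)·(1 − 6.4532/12.2314) = 0.71

coefficient alpha = 0.71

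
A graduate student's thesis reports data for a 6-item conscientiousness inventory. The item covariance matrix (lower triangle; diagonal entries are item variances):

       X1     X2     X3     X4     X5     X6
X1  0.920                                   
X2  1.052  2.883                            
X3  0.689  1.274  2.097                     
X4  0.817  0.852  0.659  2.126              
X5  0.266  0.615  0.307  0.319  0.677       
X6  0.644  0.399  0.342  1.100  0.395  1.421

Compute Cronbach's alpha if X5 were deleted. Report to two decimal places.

Remaining items: X1, X2, X3, X4, X6 (k = 5).
sum of item variances = 0.920 + 2.883 + 2.097 + 2.126 + 1.421 = 9.447
σ²_total = 9.447 + 2 × 7.828 = 25.103
α (item deleted) = (5/4)·(1 − 9.447/25.103) = 0.78

α = 0.78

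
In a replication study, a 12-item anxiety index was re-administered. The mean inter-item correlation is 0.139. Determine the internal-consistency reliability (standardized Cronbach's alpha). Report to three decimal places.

standardized Cronbach's alpha = 0.660

Standardized α = k·r̄ / (1 + (k−1)·r̄) = 12 × 0.139 / (1 + 11 × 0.139)
  = 1.6680 / 2.5290 = 0.660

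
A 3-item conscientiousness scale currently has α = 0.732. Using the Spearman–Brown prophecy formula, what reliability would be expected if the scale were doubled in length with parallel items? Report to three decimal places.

Length factor m = 2
α' = m·α / (1 + (m−1)·α)
   = 2 × 0.732 / (1 + (2 − 1) × 0.732)
   = 1.4640 / 1.7320 = 0.845

predicted reliability = 0.845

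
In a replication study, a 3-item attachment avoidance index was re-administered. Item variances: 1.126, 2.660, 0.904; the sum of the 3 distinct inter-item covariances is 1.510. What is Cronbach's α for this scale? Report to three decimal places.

Σσᵢ² = 1.126 + 2.660 + 0.904 = 4.690
Sum of distinct covariances = 1.510
Var(T) = Σσᵢ² + 2·Σcov = 4.690 + 2 × 1.510 = 7.710
α = (3/2)·(1 − 4.690/7.710) = 0.588

Cronbach's α = 0.588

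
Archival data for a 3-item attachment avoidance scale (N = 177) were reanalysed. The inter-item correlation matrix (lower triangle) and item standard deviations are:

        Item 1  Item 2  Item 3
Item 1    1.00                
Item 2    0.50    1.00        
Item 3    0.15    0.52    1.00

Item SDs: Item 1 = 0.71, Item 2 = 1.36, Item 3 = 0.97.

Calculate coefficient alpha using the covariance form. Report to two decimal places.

coefficient alpha = 0.65

Σσ²ᵢ = 0.71² + 1.36² + 0.97² = 3.2946
Covariances σ_ij = r_ij · s_i · s_j:
  σ(Item 1,Item 2) = 0.50 × 0.71 × 1.36 = 0.4828
  σ(Item 1,Item 3) = 0.15 × 0.71 × 0.97 = 0.1033
  σ(Item 2,Item 3) = 0.52 × 1.36 × 0.97 = 0.6860
σ²_T = Σσ²ᵢ + 2·Σσ_ij = 3.2946 + 2 × 1.2721 = 5.8388
α = (3/2)·(1 − 3.2946/5.8388) = 0.65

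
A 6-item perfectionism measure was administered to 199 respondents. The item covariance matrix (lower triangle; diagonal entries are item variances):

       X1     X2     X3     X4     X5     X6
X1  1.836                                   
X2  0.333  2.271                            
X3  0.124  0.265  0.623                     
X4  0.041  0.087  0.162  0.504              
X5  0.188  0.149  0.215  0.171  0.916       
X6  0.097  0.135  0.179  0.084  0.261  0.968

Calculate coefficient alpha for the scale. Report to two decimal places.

sum of item variances = 1.836 + 2.271 + 0.623 + 0.504 + 0.916 + 0.968 = 7.118
Σ_{i<j} σ_ij = 2.491
Var(T) = 7.118 + 2 × 2.491 = 12.100
α = (k/(k−1))·(1 − sum of item variances/Var(T)) = (6/5)·(1 − 7.118/12.100) = 0.49

coefficient alpha = 0.49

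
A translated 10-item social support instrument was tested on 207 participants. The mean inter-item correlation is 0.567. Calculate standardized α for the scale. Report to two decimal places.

standardized α = 0.93

Standardized α = k·r̄ / (1 + (k−1)·r̄) = 10 × 0.567 / (1 + 9 × 0.567)
  = 5.6700 / 6.1030 = 0.93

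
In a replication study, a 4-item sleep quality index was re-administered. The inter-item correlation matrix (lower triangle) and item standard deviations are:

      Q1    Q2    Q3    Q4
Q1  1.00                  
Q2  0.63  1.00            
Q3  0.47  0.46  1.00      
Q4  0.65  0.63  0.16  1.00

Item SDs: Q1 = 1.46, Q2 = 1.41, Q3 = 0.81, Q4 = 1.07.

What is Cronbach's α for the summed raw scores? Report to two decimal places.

Cronbach's α = 0.80

Σσ²ᵢ = 1.46² + 1.41² + 0.81² + 1.07² = 5.9207
Covariances σ_ij = r_ij · s_i · s_j:
  σ(Q1,Q2) = 0.63 × 1.46 × 1.41 = 1.2969
  σ(Q1,Q3) = 0.47 × 1.46 × 0.81 = 0.5558
  σ(Q1,Q4) = 0.65 × 1.46 × 1.07 = 1.0154
  σ(Q2,Q3) = 0.46 × 1.41 × 0.81 = 0.5254
  σ(Q2,Q4) = 0.63 × 1.41 × 1.07 = 0.9505
  σ(Q3,Q4) = 0.16 × 0.81 × 1.07 = 0.1387
σ²_T = Σσ²ᵢ + 2·Σσ_ij = 5.9207 + 2 × 4.4827 = 14.8861
α = (4/3)·(1 − 5.9207/14.8861) = 0.80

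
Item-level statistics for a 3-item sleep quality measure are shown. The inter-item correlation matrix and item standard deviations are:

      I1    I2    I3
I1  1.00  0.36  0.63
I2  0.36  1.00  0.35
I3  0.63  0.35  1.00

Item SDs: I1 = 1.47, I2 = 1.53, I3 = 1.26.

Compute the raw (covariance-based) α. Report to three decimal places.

Σσ²ᵢ = 1.47² + 1.53² + 1.26² = 6.0894
Covariances σ_ij = r_ij · s_i · s_j:
  σ(I1,I2) = 0.36 × 1.47 × 1.53 = 0.8097
  σ(I1,I3) = 0.63 × 1.47 × 1.26 = 1.1669
  σ(I2,I3) = 0.35 × 1.53 × 1.26 = 0.6747
σ²_T = Σσ²ᵢ + 2·Σσ_ij = 6.0894 + 2 × 2.6513 = 11.3920
α = (3/2)·(1 − 6.0894/11.3920) = 0.698

α = 0.698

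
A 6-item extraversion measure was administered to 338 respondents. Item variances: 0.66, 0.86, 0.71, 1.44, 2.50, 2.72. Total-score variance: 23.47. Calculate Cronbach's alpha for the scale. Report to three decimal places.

ΣVar(i) = 0.66 + 0.86 + 0.71 + 1.44 + 2.50 + 2.72 = 8.89
α = (k/(k−1))·(1 − ΣVar(i)/Var(T)) = (6/5)·(1 − 8.89/23.47) = 0.745

Cronbach's alpha = 0.745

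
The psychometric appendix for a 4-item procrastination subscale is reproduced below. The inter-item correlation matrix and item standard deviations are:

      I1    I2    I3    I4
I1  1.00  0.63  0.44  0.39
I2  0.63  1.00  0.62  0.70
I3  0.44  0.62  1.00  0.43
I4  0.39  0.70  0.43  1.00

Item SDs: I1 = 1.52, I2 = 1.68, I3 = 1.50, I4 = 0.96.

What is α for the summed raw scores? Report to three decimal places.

α = 0.813

Σσ²ᵢ = 1.52² + 1.68² + 1.50² + 0.96² = 8.3044
Covariances σ_ij = r_ij · s_i · s_j:
  σ(I1,I2) = 0.63 × 1.52 × 1.68 = 1.6088
  σ(I1,I3) = 0.44 × 1.52 × 1.50 = 1.0032
  σ(I1,I4) = 0.39 × 1.52 × 0.96 = 0.5691
  σ(I2,I3) = 0.62 × 1.68 × 1.50 = 1.5624
  σ(I2,I4) = 0.70 × 1.68 × 0.96 = 1.1290
  σ(I3,I4) = 0.43 × 1.50 × 0.96 = 0.6192
σ²_T = Σσ²ᵢ + 2·Σσ_ij = 8.3044 + 2 × 6.4917 = 21.2878
α = (4/3)·(1 − 8.3044/21.2878) = 0.813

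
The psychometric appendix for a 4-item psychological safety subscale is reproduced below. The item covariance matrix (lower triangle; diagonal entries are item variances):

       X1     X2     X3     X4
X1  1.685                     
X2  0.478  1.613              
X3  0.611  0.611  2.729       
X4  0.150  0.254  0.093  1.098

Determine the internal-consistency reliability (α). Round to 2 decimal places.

α = 0.51

Σσ²ᵢ = 1.685 + 1.613 + 2.729 + 1.098 = 7.125
Sum of the distinct covariances = 2.197
total variance = 7.125 + 2 × 2.197 = 11.519
α = (k/(k−1))·(1 − Σσ²ᵢ/total variance) = (4/3)·(1 − 7.125/11.519) = 0.51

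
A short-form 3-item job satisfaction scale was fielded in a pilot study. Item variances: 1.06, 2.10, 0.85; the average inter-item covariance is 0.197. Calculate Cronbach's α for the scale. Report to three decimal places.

Cronbach's α = 0.341

ΣVar(i) = 1.06 + 2.10 + 0.85 = 4.01
Sum of the 3 distinct covariances = 3 × 0.197 = 0.591
σ²_T = ΣVar(i) + 2·Σcov = 4.01 + 2 × 0.591 = 5.192
α = (3/2)·(1 − 4.01/5.192) = 0.341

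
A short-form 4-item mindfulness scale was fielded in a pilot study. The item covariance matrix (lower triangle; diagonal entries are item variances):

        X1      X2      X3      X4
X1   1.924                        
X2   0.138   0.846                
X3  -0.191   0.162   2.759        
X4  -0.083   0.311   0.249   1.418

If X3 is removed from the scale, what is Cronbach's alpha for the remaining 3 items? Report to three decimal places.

Remaining items: X1, X2, X4 (k = 3).
Σσᵢ² = 1.924 + 0.846 + 1.418 = 4.188
σ²_total = 4.188 + 2 × 0.366 = 4.920
α (item deleted) = (3/2)·(1 − 4.188/4.920) = 0.223

Cronbach's alpha = 0.223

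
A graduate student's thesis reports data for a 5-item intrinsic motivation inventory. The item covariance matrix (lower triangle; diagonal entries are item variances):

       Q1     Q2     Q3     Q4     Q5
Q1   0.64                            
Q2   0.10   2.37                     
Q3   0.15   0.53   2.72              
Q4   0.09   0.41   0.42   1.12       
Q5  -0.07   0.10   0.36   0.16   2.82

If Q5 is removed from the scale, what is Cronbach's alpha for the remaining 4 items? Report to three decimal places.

Remaining items: Q1, Q2, Q3, Q4 (k = 4).
ΣVar(i) = 0.64 + 2.37 + 2.72 + 1.12 = 6.85
σ²_T = 6.85 + 2 × 1.70 = 10.25
α (item deleted) = (4/3)·(1 − 6.85/10.25) = 0.442

α = 0.442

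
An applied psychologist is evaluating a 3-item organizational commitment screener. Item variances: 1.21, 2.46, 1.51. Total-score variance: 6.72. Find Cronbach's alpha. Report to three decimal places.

α = 0.344

sum of item variances = 1.21 + 2.46 + 1.51 = 5.18
α = (k/(k−1))·(1 − sum of item variances/Var(T)) = (3/2)·(1 − 5.18/6.72) = 0.344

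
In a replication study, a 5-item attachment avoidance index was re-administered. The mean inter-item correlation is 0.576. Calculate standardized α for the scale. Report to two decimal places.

α = 0.87

Standardized α = k·r̄ / (1 + (k−1)·r̄) = 5 × 0.576 / (1 + 4 × 0.576)
  = 2.8800 / 3.3040 = 0.87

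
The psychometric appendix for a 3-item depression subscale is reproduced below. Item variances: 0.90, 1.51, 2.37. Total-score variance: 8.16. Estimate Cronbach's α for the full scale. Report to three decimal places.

α = 0.621

ΣVar(i) = 0.90 + 1.51 + 2.37 = 4.78
α = (k/(k−1))·(1 − ΣVar(i)/σ²_T) = (3/2)·(1 − 4.78/8.16) = 0.621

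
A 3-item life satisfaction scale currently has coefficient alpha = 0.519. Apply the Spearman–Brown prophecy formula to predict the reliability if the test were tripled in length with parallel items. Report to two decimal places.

Length factor m = 3
α' = m·α / (1 + (m−1)·α)
   = 3 × 0.519 / (1 + (3 − 1) × 0.519)
   = 1.5570 / 2.0380 = 0.76

predicted reliability = 0.76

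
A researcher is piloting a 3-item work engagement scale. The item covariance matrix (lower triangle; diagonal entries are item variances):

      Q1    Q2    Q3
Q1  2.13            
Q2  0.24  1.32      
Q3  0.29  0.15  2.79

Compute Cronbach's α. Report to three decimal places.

Σσ²ᵢ = 2.13 + 1.32 + 2.79 = 6.24
Sum of off-diagonal covariances = 0.68
σ²_T = 6.24 + 2 × 0.68 = 7.60
α = (k/(k−1))·(1 − Σσ²ᵢ/σ²_T) = (3/2)·(1 − 6.24/7.60) = 0.268

Cronbach's α = 0.268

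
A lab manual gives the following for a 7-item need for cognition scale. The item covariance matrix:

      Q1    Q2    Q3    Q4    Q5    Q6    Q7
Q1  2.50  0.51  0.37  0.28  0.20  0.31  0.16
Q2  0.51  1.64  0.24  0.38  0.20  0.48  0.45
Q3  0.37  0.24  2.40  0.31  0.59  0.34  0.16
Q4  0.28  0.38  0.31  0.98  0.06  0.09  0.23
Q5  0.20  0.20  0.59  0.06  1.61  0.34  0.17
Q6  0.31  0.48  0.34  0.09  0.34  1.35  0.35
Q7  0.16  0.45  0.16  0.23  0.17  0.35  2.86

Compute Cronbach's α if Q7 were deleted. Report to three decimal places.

Remaining items: Q1, Q2, Q3, Q4, Q5, Q6 (k = 6).
ΣVar(i) = 2.50 + 1.64 + 2.40 + 0.98 + 1.61 + 1.35 = 10.48
total variance = 10.48 + 2 × 4.70 = 19.88
α (item deleted) = (6/5)·(1 − 10.48/19.88) = 0.567

α = 0.567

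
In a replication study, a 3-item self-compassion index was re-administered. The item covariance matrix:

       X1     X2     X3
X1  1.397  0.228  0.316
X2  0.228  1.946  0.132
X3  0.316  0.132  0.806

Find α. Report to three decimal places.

α = 0.369

Σσᵢ² = 1.397 + 1.946 + 0.806 = 4.149
Σ_{i<j} σ_ij = 0.676
σ²_total = 4.149 + 2 × 0.676 = 5.501
α = (k/(k−1))·(1 − Σσᵢ²/σ²_total) = (3/2)·(1 − 4.149/5.501) = 0.369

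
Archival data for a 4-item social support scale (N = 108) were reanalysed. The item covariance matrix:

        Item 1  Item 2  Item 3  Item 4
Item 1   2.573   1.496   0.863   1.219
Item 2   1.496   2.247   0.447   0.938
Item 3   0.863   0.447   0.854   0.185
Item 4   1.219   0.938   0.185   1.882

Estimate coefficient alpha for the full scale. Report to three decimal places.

α = 0.769

Σσᵢ² = 2.573 + 2.247 + 0.854 + 1.882 = 7.556
Σ_{i<j} σ_ij = 5.148
Var(T) = 7.556 + 2 × 5.148 = 17.852
α = (k/(k−1))·(1 − Σσᵢ²/Var(T)) = (4/3)·(1 − 7.556/17.852) = 0.769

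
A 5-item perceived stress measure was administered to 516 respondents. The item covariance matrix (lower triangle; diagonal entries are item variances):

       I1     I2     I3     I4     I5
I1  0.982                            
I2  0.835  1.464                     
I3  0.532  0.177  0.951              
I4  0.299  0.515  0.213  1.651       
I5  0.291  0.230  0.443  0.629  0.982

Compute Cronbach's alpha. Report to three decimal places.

Σσᵢ² = 0.982 + 1.464 + 0.951 + 1.651 + 0.982 = 6.030
Sum of the distinct covariances = 4.164
Var(T) = 6.030 + 2 × 4.164 = 14.358
α = (k/(k−1))·(1 − Σσᵢ²/Var(T)) = (5/4)·(1 − 6.030/14.358) = 0.725

α = 0.725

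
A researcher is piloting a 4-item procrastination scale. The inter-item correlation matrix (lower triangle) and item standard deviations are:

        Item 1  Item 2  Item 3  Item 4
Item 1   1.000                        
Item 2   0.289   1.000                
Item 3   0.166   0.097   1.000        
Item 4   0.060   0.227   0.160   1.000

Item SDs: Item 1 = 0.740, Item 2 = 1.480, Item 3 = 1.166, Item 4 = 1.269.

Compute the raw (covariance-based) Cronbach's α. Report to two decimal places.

Cronbach's α = 0.43

Σσ²ᵢ = 0.740² + 1.480² + 1.166² + 1.269² = 5.7079
Covariances σ_ij = r_ij · s_i · s_j:
  σ(Item 1,Item 2) = 0.289 × 0.740 × 1.480 = 0.3165
  σ(Item 1,Item 3) = 0.166 × 0.740 × 1.166 = 0.1432
  σ(Item 1,Item 4) = 0.060 × 0.740 × 1.269 = 0.0563
  σ(Item 2,Item 3) = 0.097 × 1.480 × 1.166 = 0.1674
  σ(Item 2,Item 4) = 0.227 × 1.480 × 1.269 = 0.4263
  σ(Item 3,Item 4) = 0.160 × 1.166 × 1.269 = 0.2367
σ²_T = Σσ²ᵢ + 2·Σσ_ij = 5.7079 + 2 × 1.3464 = 8.4007
α = (4/3)·(1 − 5.7079/8.4007) = 0.43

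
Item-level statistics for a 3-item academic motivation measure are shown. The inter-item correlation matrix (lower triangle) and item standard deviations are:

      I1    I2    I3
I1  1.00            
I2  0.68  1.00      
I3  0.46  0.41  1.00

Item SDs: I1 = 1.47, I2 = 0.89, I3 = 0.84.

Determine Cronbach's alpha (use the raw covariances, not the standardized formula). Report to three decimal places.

α = 0.736

Σσ²ᵢ = 1.47² + 0.89² + 0.84² = 3.6586
Covariances σ_ij = r_ij · s_i · s_j:
  σ(I1,I2) = 0.68 × 1.47 × 0.89 = 0.8896
  σ(I1,I3) = 0.46 × 1.47 × 0.84 = 0.5680
  σ(I2,I3) = 0.41 × 0.89 × 0.84 = 0.3065
σ²_T = Σσ²ᵢ + 2·Σσ_ij = 3.6586 + 2 × 1.7641 = 7.1868
α = (3/2)·(1 − 3.6586/7.1868) = 0.736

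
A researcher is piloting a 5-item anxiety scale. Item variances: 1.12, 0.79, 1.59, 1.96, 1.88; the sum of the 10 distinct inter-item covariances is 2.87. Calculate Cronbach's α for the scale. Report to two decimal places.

Σσᵢ² = 1.12 + 0.79 + 1.59 + 1.96 + 1.88 = 7.34
Sum of distinct covariances = 2.87
σ²_T = Σσᵢ² + 2·Σcov = 7.34 + 2 × 2.87 = 13.08
α = (5/4)·(1 − 7.34/13.08) = 0.55

Cronbach's α = 0.55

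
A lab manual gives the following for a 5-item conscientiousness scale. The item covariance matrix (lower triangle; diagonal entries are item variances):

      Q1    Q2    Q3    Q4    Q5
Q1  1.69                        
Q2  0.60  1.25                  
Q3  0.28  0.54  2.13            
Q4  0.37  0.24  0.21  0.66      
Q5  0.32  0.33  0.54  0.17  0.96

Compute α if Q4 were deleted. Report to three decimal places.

Remaining items: Q1, Q2, Q3, Q5 (k = 4).
sum of item variances = 1.69 + 1.25 + 2.13 + 0.96 = 6.03
total variance = 6.03 + 2 × 2.61 = 11.25
α (item deleted) = (4/3)·(1 − 6.03/11.25) = 0.619

α = 0.619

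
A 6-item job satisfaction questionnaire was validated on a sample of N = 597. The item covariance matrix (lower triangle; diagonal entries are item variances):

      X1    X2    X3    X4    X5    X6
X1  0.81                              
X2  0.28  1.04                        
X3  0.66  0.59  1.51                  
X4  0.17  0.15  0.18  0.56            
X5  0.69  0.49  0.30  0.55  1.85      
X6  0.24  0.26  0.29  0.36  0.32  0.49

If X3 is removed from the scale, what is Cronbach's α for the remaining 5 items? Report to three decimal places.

Remaining items: X1, X2, X4, X5, X6 (k = 5).
ΣVar(i) = 0.81 + 1.04 + 0.56 + 1.85 + 0.49 = 4.75
Var(T) = 4.75 + 2 × 3.51 = 11.77
α (item deleted) = (5/4)·(1 − 4.75/11.77) = 0.746

α = 0.746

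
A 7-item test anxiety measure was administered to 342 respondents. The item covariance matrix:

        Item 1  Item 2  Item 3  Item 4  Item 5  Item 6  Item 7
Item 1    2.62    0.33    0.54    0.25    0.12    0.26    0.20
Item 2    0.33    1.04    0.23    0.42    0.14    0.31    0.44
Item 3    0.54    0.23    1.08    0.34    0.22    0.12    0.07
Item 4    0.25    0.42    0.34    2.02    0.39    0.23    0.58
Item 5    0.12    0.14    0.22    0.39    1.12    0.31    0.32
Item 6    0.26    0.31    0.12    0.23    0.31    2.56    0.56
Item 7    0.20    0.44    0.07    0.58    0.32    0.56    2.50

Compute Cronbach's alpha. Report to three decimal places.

α = 0.579

Σσ²ᵢ = 2.62 + 1.04 + 1.08 + 2.02 + 1.12 + 2.56 + 2.50 = 12.94
Sum of the distinct covariances = 6.38
total variance = 12.94 + 2 × 6.38 = 25.70
α = (k/(k−1))·(1 − Σσ²ᵢ/total variance) = (7/6)·(1 − 12.94/25.70) = 0.579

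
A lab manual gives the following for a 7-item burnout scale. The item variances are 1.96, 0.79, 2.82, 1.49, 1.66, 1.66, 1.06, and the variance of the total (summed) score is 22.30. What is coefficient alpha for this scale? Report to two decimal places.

coefficient alpha = 0.57

Σσ²ᵢ = 1.96 + 0.79 + 2.82 + 1.49 + 1.66 + 1.66 + 1.06 = 11.44
α = (k/(k−1))·(1 − Σσ²ᵢ/total variance) = (7/6)·(1 − 11.44/22.30) = 0.57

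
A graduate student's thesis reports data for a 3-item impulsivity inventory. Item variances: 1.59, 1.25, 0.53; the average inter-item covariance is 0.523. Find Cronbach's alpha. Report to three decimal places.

Σσᵢ² = 1.59 + 1.25 + 0.53 = 3.37
Sum of the 3 distinct covariances = 3 × 0.523 = 1.569
Var(T) = Σσᵢ² + 2·Σcov = 3.37 + 2 × 1.569 = 6.508
α = (3/2)·(1 − 3.37/6.508) = 0.723

α = 0.723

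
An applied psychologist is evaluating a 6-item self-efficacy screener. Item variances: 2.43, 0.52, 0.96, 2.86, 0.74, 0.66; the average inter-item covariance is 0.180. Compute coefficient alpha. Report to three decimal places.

Σσᵢ² = 2.43 + 0.52 + 0.96 + 2.86 + 0.74 + 0.66 = 8.17
Sum of the 15 distinct covariances = 15 × 0.180 = 2.700
Var(T) = Σσᵢ² + 2·Σcov = 8.17 + 2 × 2.700 = 13.570
α = (6/5)·(1 − 8.17/13.570) = 0.478

coefficient alpha = 0.478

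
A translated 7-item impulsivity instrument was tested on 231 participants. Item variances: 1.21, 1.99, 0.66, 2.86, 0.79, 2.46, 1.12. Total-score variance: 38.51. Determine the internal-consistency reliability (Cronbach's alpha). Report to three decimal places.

ΣVar(i) = 1.21 + 1.99 + 0.66 + 2.86 + 0.79 + 2.46 + 1.12 = 11.09
α = (k/(k−1))·(1 − ΣVar(i)/Var(T)) = (7/6)·(1 − 11.09/38.51) = 0.831

Cronbach's alpha = 0.831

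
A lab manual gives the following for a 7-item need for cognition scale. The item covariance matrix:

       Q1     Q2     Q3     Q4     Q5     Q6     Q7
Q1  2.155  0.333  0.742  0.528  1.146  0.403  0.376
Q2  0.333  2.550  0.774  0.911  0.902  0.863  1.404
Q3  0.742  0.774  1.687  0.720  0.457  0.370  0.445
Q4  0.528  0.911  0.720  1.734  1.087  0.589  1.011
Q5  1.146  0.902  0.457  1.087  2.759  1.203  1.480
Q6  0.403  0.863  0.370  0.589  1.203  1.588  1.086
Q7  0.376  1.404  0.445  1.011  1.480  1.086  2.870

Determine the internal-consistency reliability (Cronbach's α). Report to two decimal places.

ΣVar(i) = 2.155 + 2.550 + 1.687 + 1.734 + 2.759 + 1.588 + 2.870 = 15.343
Sum of the distinct covariances = 16.830
σ²_total = 15.343 + 2 × 16.830 = 49.003
α = (k/(k−1))·(1 − ΣVar(i)/σ²_total) = (7/6)·(1 − 15.343/49.003) = 0.80

Cronbach's α = 0.80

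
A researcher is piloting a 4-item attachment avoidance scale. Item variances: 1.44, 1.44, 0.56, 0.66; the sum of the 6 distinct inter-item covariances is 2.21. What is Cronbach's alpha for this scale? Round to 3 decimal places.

sum of item variances = 1.44 + 1.44 + 0.56 + 0.66 = 4.10
Sum of distinct covariances = 2.21
σ²_total = sum of item variances + 2·Σcov = 4.10 + 2 × 2.21 = 8.52
α = (4/3)·(1 − 4.10/8.52) = 0.692

Cronbach's alpha = 0.692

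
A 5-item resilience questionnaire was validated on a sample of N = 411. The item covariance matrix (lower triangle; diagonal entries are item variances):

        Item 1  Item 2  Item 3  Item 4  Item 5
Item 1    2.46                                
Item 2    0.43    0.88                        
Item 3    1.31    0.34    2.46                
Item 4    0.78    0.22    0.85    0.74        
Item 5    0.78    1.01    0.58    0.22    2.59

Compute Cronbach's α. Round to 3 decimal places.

α = 0.735

Σσᵢ² = 2.46 + 0.88 + 2.46 + 0.74 + 2.59 = 9.13
Sum of off-diagonal covariances = 6.52
total variance = 9.13 + 2 × 6.52 = 22.17
α = (k/(k−1))·(1 − Σσᵢ²/total variance) = (5/4)·(1 − 9.13/22.17) = 0.735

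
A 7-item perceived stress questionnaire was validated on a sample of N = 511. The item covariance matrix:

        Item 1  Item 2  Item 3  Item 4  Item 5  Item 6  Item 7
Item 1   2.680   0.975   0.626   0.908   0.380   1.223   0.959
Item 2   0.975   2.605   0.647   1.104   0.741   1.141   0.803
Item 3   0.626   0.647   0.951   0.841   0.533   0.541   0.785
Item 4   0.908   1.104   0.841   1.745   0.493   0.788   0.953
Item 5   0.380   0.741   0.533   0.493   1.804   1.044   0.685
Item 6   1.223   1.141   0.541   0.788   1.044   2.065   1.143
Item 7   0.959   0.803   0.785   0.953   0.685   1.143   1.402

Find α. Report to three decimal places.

Σσ²ᵢ = 2.680 + 2.605 + 0.951 + 1.745 + 1.804 + 2.065 + 1.402 = 13.252
Σ_{i<j} σ_ij = 17.313
total variance = 13.252 + 2 × 17.313 = 47.878
α = (k/(k−1))·(1 − Σσ²ᵢ/total variance) = (7/6)·(1 − 13.252/47.878) = 0.844

α = 0.844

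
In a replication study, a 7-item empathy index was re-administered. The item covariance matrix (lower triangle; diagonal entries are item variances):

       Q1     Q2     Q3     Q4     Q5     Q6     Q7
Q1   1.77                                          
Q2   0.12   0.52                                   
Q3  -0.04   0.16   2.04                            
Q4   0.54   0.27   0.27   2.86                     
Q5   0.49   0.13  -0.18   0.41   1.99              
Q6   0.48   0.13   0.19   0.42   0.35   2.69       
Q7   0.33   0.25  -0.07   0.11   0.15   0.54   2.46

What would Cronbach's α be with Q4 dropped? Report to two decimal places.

α = 0.41

Remaining items: Q1, Q2, Q3, Q5, Q6, Q7 (k = 6).
ΣVar(i) = 1.77 + 0.52 + 2.04 + 1.99 + 2.69 + 2.46 = 11.47
total variance = 11.47 + 2 × 3.03 = 17.53
α (item deleted) = (6/5)·(1 − 11.47/17.53) = 0.41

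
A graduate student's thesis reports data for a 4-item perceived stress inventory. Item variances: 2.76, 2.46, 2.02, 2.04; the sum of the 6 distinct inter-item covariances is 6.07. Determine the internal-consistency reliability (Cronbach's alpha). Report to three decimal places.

α = 0.756

Σσᵢ² = 2.76 + 2.46 + 2.02 + 2.04 = 9.28
Sum of distinct covariances = 6.07
total variance = Σσᵢ² + 2·Σcov = 9.28 + 2 × 6.07 = 21.42
α = (4/3)·(1 − 9.28/21.42) = 0.756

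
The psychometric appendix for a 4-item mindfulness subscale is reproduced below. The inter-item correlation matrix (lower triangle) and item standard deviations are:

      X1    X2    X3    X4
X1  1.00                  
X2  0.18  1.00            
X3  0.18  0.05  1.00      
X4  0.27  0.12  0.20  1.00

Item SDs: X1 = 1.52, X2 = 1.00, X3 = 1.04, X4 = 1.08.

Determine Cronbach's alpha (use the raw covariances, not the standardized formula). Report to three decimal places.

Σσ²ᵢ = 1.52² + 1.00² + 1.04² + 1.08² = 5.5584
Covariances σ_ij = r_ij · s_i · s_j:
  σ(X1,X2) = 0.18 × 1.52 × 1.00 = 0.2736
  σ(X1,X3) = 0.18 × 1.52 × 1.04 = 0.2845
  σ(X1,X4) = 0.27 × 1.52 × 1.08 = 0.4432
  σ(X2,X3) = 0.05 × 1.00 × 1.04 = 0.0520
  σ(X2,X4) = 0.12 × 1.00 × 1.08 = 0.1296
  σ(X3,X4) = 0.20 × 1.04 × 1.08 = 0.2246
σ²_T = Σσ²ᵢ + 2·Σσ_ij = 5.5584 + 2 × 1.4075 = 8.3734
α = (4/3)·(1 − 5.5584/8.3734) = 0.448

Cronbach's alpha = 0.448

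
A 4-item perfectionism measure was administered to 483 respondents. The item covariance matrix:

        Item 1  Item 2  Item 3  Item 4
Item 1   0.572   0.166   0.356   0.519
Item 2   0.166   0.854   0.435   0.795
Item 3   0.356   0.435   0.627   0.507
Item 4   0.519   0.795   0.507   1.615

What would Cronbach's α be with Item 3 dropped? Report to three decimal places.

Remaining items: Item 1, Item 2, Item 4 (k = 3).
sum of item variances = 0.572 + 0.854 + 1.615 = 3.041
σ²_T = 3.041 + 2 × 1.480 = 6.001
α (item deleted) = (3/2)·(1 − 3.041/6.001) = 0.740

Cronbach's α = 0.740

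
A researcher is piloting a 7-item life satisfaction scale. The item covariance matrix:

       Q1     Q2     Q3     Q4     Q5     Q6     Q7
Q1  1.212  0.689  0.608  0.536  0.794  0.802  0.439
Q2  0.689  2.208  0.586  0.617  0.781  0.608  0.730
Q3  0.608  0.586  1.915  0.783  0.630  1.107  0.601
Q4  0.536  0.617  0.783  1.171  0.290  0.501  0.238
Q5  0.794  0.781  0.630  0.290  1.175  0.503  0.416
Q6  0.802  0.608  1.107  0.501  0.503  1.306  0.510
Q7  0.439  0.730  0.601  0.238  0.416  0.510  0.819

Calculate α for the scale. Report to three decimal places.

α = 0.843

Σσ²ᵢ = 1.212 + 2.208 + 1.915 + 1.171 + 1.175 + 1.306 + 0.819 = 9.806
Σ_{i<j} σ_ij = 12.769
σ²_T = 9.806 + 2 × 12.769 = 35.344
α = (k/(k−1))·(1 − Σσ²ᵢ/σ²_T) = (7/6)·(1 − 9.806/35.344) = 0.843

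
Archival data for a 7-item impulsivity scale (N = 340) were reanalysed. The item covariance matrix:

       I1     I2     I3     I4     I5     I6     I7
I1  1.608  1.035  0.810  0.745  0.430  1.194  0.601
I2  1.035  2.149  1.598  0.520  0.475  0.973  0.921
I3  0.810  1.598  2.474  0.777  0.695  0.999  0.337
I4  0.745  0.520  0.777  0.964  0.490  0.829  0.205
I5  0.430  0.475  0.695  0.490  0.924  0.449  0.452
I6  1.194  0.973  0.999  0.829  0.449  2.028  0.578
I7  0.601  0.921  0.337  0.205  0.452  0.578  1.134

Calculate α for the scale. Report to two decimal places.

α = 0.85

Σσᵢ² = 1.608 + 2.149 + 2.474 + 0.964 + 0.924 + 2.028 + 1.134 = 11.281
Sum of the distinct covariances = 15.113
σ²_total = 11.281 + 2 × 15.113 = 41.507
α = (k/(k−1))·(1 − Σσᵢ²/σ²_total) = (7/6)·(1 − 11.281/41.507) = 0.85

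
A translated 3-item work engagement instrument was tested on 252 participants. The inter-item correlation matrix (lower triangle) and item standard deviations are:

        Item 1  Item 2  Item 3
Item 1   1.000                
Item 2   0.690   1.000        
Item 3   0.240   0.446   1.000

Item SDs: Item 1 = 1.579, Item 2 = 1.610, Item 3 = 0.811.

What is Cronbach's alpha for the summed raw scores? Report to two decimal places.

Cronbach's alpha = 0.72

Σσ²ᵢ = 1.579² + 1.610² + 0.811² = 5.7431
Covariances σ_ij = r_ij · s_i · s_j:
  σ(Item 1,Item 2) = 0.690 × 1.579 × 1.610 = 1.7541
  σ(Item 1,Item 3) = 0.240 × 1.579 × 0.811 = 0.3073
  σ(Item 2,Item 3) = 0.446 × 1.610 × 0.811 = 0.5823
σ²_T = Σσ²ᵢ + 2·Σσ_ij = 5.7431 + 2 × 2.6437 = 11.0305
α = (3/2)·(1 − 5.7431/11.0305) = 0.72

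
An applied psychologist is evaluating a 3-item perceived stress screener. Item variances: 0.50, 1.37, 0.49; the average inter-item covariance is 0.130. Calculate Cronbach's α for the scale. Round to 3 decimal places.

Cronbach's α = 0.373

Σσ²ᵢ = 0.50 + 1.37 + 0.49 = 2.36
Sum of the 3 distinct covariances = 3 × 0.130 = 0.390
σ²_total = Σσ²ᵢ + 2·Σcov = 2.36 + 2 × 0.390 = 3.140
α = (3/2)·(1 − 2.36/3.140) = 0.373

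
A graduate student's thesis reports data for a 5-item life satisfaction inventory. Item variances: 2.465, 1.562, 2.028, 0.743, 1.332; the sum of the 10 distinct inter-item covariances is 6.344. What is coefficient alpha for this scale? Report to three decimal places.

α = 0.762

ΣVar(i) = 2.465 + 1.562 + 2.028 + 0.743 + 1.332 = 8.130
Sum of distinct covariances = 6.344
Var(T) = ΣVar(i) + 2·Σcov = 8.130 + 2 × 6.344 = 20.818
α = (5/4)·(1 − 8.130/20.818) = 0.762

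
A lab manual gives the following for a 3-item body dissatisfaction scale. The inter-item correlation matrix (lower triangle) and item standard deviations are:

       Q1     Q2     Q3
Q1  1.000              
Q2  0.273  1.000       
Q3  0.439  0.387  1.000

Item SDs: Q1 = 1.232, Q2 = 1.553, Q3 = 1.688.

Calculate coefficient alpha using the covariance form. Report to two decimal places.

coefficient alpha = 0.63

Σσ²ᵢ = 1.232² + 1.553² + 1.688² = 6.7790
Covariances σ_ij = r_ij · s_i · s_j:
  σ(Q1,Q2) = 0.273 × 1.232 × 1.553 = 0.5223
  σ(Q1,Q3) = 0.439 × 1.232 × 1.688 = 0.9130
  σ(Q2,Q3) = 0.387 × 1.553 × 1.688 = 1.0145
σ²_T = Σσ²ᵢ + 2·Σσ_ij = 6.7790 + 2 × 2.4498 = 11.6786
α = (3/2)·(1 − 6.7790/11.6786) = 0.63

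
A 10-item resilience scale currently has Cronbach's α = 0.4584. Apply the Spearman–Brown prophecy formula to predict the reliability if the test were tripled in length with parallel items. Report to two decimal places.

predicted reliability = 0.72

Length factor m = 3
α' = m·α / (1 + (m−1)·α)
   = 3 × 0.4584 / (1 + (3 − 1) × 0.4584)
   = 1.3752 / 1.9168 = 0.72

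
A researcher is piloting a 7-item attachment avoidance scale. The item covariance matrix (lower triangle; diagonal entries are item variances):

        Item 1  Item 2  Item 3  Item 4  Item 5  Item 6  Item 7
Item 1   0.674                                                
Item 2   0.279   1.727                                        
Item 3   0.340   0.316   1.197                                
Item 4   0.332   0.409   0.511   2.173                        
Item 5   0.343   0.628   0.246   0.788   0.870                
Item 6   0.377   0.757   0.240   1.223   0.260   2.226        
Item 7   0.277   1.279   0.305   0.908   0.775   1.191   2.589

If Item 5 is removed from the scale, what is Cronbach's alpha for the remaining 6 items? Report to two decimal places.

α = 0.75

Remaining items: Item 1, Item 2, Item 3, Item 4, Item 6, Item 7 (k = 6).
Σσ²ᵢ = 0.674 + 1.727 + 1.197 + 2.173 + 2.226 + 2.589 = 10.586
total variance = 10.586 + 2 × 8.744 = 28.074
α (item deleted) = (6/5)·(1 − 10.586/28.074) = 0.75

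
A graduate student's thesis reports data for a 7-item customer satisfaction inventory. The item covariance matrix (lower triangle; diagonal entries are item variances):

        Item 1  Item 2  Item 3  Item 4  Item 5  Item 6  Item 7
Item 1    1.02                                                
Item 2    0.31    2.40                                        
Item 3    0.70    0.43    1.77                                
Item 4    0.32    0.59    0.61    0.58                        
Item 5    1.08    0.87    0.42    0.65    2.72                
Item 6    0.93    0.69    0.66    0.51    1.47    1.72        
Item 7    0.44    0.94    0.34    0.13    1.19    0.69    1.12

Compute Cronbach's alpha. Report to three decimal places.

sum of item variances = 1.02 + 2.40 + 1.77 + 0.58 + 2.72 + 1.72 + 1.12 = 11.33
Sum of off-diagonal covariances = 13.97
σ²_T = 11.33 + 2 × 13.97 = 39.27
α = (k/(k−1))·(1 − sum of item variances/σ²_T) = (7/6)·(1 − 11.33/39.27) = 0.830

α = 0.830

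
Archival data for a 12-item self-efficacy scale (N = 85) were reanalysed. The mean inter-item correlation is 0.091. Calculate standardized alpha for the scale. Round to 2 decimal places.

Standardized α = k·r̄ / (1 + (k−1)·r̄) = 12 × 0.091 / (1 + 11 × 0.091)
  = 1.0920 / 2.0010 = 0.55

α = 0.55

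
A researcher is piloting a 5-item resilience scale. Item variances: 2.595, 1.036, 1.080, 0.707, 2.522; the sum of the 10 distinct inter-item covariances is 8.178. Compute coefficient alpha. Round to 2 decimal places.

Σσ²ᵢ = 2.595 + 1.036 + 1.080 + 0.707 + 2.522 = 7.940
Sum of distinct covariances = 8.178
Var(T) = Σσ²ᵢ + 2·Σcov = 7.940 + 2 × 8.178 = 24.296
α = (5/4)·(1 − 7.940/24.296) = 0.84

α = 0.84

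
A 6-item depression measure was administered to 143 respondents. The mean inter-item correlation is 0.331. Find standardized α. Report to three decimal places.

α = 0.748

Standardized α = k·r̄ / (1 + (k−1)·r̄) = 6 × 0.331 / (1 + 5 × 0.331)
  = 1.9860 / 2.6550 = 0.748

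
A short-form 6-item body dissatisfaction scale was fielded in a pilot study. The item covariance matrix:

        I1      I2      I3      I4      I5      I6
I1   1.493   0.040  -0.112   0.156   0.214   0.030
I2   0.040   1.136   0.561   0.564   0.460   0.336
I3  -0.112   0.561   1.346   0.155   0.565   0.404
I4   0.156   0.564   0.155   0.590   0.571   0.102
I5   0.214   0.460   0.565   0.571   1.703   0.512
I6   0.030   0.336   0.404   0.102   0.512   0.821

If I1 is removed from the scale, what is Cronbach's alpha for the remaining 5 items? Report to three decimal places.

Remaining items: I2, I3, I4, I5, I6 (k = 5).
sum of item variances = 1.136 + 1.346 + 0.590 + 1.703 + 0.821 = 5.596
σ²_T = 5.596 + 2 × 4.230 = 14.056
α (item deleted) = (5/4)·(1 − 5.596/14.056) = 0.752

Cronbach's alpha = 0.752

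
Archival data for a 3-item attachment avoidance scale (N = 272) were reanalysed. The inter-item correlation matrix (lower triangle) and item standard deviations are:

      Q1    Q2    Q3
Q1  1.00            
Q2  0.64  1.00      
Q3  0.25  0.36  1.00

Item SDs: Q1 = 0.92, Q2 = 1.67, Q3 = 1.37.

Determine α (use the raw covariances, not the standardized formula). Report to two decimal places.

Σσ²ᵢ = 0.92² + 1.67² + 1.37² = 5.5122
Covariances σ_ij = r_ij · s_i · s_j:
  σ(Q1,Q2) = 0.64 × 0.92 × 1.67 = 0.9833
  σ(Q1,Q3) = 0.25 × 0.92 × 1.37 = 0.3151
  σ(Q2,Q3) = 0.36 × 1.67 × 1.37 = 0.8236
σ²_T = Σσ²ᵢ + 2·Σσ_ij = 5.5122 + 2 × 2.1220 = 9.7562
α = (3/2)·(1 − 5.5122/9.7562) = 0.65

α = 0.65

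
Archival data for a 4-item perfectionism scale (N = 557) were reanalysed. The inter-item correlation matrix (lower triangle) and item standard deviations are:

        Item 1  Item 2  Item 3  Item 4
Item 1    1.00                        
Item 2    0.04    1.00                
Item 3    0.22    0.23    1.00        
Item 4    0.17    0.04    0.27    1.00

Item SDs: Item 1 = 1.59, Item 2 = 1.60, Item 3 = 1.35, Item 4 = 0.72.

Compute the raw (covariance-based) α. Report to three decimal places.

α = 0.397

Σσ²ᵢ = 1.59² + 1.60² + 1.35² + 0.72² = 7.4290
Covariances σ_ij = r_ij · s_i · s_j:
  σ(Item 1,Item 2) = 0.04 × 1.59 × 1.60 = 0.1018
  σ(Item 1,Item 3) = 0.22 × 1.59 × 1.35 = 0.4722
  σ(Item 1,Item 4) = 0.17 × 1.59 × 0.72 = 0.1946
  σ(Item 2,Item 3) = 0.23 × 1.60 × 1.35 = 0.4968
  σ(Item 2,Item 4) = 0.04 × 1.60 × 0.72 = 0.0461
  σ(Item 3,Item 4) = 0.27 × 1.35 × 0.72 = 0.2624
σ²_T = Σσ²ᵢ + 2·Σσ_ij = 7.4290 + 2 × 1.5739 = 10.5768
α = (4/3)·(1 − 7.4290/10.5768) = 0.397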